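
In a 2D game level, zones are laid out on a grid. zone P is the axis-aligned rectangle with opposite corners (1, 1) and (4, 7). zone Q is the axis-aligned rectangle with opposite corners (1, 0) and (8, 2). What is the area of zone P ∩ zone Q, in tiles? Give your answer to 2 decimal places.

3.00

|zone P∩zone Q|: x∈[1,4], y∈[1,2] → 3·1 = 3.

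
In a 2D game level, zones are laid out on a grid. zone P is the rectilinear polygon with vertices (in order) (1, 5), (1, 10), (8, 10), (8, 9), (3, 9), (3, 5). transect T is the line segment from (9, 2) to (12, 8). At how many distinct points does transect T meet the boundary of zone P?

0

The segment lies entirely outside zone P and never meets its boundary.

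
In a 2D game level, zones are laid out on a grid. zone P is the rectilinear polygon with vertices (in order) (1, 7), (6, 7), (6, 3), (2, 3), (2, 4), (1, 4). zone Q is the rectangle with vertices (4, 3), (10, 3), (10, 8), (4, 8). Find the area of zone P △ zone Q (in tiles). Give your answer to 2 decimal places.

33.00

|zone P| = 19, |zone Q| = 30, |zone P∩zone Q| = 8.
|zone P △ zone Q| = |zone P| + |zone Q| − 2·|zone P∩zone Q| = 19 + 30 − 16 = 33.00.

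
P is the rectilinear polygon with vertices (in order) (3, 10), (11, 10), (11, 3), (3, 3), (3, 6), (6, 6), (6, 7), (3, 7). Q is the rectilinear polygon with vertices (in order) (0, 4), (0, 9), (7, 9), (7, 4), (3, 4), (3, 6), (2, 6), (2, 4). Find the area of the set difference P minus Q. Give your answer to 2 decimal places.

36.00

|P| = 53, |P∩Q| = 17.
|P ∖ Q| = |P| − |P∩Q| = 53 − 17 = 36.00.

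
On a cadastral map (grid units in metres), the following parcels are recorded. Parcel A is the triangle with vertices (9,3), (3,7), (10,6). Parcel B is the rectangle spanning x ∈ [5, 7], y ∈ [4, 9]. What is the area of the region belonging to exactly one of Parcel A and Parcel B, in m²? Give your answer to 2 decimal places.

14.71

|Parcel A| = 11, |Parcel B| = 10, |Parcel A∩Parcel B| = 3.1429.
|Parcel A △ Parcel B| = |Parcel A| + |Parcel B| − 2·|Parcel A∩Parcel B| = 11 + 10 − 6.2857 = 14.71.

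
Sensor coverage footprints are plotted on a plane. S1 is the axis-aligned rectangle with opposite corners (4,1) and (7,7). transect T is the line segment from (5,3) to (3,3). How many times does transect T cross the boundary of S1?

1

The segment meets the boundary at (4,3).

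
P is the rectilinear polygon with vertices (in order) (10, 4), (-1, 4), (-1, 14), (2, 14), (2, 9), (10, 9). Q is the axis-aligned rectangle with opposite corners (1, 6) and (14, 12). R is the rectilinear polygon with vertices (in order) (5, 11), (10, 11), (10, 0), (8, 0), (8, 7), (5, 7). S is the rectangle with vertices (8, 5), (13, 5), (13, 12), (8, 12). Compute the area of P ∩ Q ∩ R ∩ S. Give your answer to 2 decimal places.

6.00

The intersection is the polygon with vertices (10,6), (8,6), (8,7), (8,9), (10,9).
By the shoelace formula its area is 6.00.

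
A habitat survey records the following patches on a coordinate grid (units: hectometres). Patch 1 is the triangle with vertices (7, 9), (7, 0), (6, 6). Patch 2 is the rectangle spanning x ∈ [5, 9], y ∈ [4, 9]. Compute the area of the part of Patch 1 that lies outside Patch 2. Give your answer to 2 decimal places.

|Patch 1| = 4.5, |Patch 1∩Patch 2| = 3.1667.
|Patch 1 ∖ Patch 2| = |Patch 1| − |Patch 1∩Patch 2| = 4.5 − 3.1667 = 1.33.

1.33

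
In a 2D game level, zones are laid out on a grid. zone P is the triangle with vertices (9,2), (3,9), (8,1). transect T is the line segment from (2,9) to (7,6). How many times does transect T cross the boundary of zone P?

2

The segment meets the boundary at (4.059,7.765), (3.6,8.04).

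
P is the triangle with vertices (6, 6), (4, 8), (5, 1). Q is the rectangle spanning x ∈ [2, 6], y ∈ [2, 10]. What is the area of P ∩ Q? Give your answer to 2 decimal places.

5.83

The intersection is the polygon with vertices (4,8), (6,6), (5.2,2), (4.857,2).
By the shoelace formula its area is 5.83.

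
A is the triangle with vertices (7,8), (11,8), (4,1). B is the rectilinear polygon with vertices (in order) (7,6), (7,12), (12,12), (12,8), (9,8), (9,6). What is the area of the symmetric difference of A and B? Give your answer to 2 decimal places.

30.00

|A| = 14, |B| = 24, |A∩B| = 4.
|A △ B| = |A| + |B| − 2·|A∩B| = 14 + 24 − 8 = 30.00.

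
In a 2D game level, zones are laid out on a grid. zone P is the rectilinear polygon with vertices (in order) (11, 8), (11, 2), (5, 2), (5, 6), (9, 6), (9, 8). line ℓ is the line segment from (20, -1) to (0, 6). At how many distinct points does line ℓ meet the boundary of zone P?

2

The segment meets the boundary at (11,2.15), (5,4.25).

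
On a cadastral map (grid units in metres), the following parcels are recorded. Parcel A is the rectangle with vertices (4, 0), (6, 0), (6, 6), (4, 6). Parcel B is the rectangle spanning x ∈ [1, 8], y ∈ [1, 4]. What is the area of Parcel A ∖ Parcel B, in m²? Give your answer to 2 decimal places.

6.00

|Parcel A∩Parcel B|: x∈[4,6], y∈[1,4] → 2·3 = 6.
|Parcel A| = 12.
|Parcel A ∖ Parcel B| = |Parcel A| − |Parcel A∩Parcel B| = 12 − 6 = 6.00.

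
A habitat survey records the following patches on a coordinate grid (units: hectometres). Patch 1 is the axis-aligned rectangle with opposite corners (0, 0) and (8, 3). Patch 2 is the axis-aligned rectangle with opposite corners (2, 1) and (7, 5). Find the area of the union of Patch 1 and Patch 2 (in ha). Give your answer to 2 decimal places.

34.00

By inclusion–exclusion:
Individual areas: |Patch 1| = 24, |Patch 2| = 20.
|Patch 1∩Patch 2|: x∈[2,7], y∈[1,3] → 5·2 = 10.
|Patch 1 ∪ Patch 2| = 44 − 10 = 34.00.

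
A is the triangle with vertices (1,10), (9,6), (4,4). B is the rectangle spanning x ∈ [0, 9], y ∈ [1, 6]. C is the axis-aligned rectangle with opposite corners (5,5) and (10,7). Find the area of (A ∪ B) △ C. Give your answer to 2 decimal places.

|A ∪ B| = 57.
|(A ∪ B) ∩ C| = 7.
|(A ∪ B) △ C| = 57 + 10 − 14 = 53.00.

53.00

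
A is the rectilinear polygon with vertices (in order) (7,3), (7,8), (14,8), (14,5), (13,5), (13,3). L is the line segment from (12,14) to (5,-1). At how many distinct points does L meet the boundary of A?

2

The segment meets the boundary at (7,3.286), (9.2,8).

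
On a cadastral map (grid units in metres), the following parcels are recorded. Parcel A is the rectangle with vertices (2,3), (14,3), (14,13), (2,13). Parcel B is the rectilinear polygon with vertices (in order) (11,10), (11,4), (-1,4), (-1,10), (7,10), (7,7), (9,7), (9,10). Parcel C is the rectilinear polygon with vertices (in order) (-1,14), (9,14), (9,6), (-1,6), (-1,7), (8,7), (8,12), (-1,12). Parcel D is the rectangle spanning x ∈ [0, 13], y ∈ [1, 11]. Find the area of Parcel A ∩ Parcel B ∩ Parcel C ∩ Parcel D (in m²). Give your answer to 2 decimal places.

7.00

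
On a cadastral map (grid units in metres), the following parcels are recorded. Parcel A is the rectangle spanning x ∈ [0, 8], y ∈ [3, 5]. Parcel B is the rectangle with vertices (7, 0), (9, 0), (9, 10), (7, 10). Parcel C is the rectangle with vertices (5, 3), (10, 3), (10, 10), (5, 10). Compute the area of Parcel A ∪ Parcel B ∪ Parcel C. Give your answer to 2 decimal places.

By inclusion–exclusion:
Individual areas: |Parcel A| = 16, |Parcel B| = 20, |Parcel C| = 35.
|Parcel A∩Parcel B|: x∈[7,8], y∈[3,5] → 1·2 = 2.
|Parcel A∩Parcel C|: x∈[5,8], y∈[3,5] → 3·2 = 6.
|Parcel B∩Parcel C|: x∈[7,9], y∈[3,10] → 2·7 = 14.
|Parcel A∩Parcel B∩Parcel C| = 2.
|Parcel A ∪ Parcel B ∪ Parcel C| = 71 − 22 + 2 = 51.00.

51.00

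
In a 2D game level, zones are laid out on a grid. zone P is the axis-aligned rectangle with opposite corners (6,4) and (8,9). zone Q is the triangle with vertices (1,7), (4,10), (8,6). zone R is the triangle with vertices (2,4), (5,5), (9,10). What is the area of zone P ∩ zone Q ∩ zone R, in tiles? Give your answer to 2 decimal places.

The intersection is the polygon with vertices (6.778,7.222), (6.026,6.282), (6,6.286), (6,7.429), (6.308,7.692).
By the shoelace formula its area is 0.59.

0.59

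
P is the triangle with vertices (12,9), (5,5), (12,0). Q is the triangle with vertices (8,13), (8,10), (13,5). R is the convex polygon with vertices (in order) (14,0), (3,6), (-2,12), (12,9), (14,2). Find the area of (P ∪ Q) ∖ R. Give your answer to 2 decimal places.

|P ∪ Q| = 37.4627.
|(P ∪ Q) ∩ R| = 30.3871.
|(P ∪ Q) ∖ R| = 37.4627 − 30.3871 = 7.08.

7.08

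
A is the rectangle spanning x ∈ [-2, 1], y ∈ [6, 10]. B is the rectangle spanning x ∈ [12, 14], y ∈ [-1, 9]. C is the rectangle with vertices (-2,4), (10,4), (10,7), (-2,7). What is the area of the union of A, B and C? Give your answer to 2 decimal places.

65.00

By inclusion–exclusion:
Individual areas: |A| = 12, |B| = 20, |C| = 36.
|A∩B| = 0 (no overlap).
|A∩C|: x∈[-2,1], y∈[6,7] → 3·1 = 3.
|B∩C| = 0 (no overlap).
|A∩B∩C| = 0.
|A ∪ B ∪ C| = 68 − 3 + 0 = 65.00.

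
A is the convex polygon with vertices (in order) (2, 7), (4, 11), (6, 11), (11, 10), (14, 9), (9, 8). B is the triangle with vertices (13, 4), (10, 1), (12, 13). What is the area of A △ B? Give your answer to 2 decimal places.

38.59

|A| = 26, |B| = 15, |A∩B| = 1.2029.
|A △ B| = |A| + |B| − 2·|A∩B| = 26 + 15 − 2.4058 = 38.59.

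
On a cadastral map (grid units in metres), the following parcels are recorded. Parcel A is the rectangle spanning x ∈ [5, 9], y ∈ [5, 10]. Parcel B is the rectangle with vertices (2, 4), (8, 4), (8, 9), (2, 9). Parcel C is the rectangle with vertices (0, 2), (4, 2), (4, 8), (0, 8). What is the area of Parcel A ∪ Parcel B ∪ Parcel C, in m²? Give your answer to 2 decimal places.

By inclusion–exclusion:
Individual areas: |Parcel A| = 20, |Parcel B| = 30, |Parcel C| = 24.
|Parcel A∩Parcel B|: x∈[5,8], y∈[5,9] → 3·4 = 12.
|Parcel A∩Parcel C| = 0 (no overlap).
|Parcel B∩Parcel C|: x∈[2,4], y∈[4,8] → 2·4 = 8.
|Parcel A∩Parcel B∩Parcel C| = 0.
|Parcel A ∪ Parcel B ∪ Parcel C| = 74 − 20 + 0 = 54.00.

54.00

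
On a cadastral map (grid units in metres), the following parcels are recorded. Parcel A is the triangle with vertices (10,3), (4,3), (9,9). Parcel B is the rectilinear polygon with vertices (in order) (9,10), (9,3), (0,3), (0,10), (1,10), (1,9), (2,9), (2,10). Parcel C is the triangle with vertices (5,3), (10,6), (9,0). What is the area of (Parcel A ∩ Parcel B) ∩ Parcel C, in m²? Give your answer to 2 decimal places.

The region (Parcel A ∩ Parcel B) ∩ Parcel C is the polygon with vertices (9,3), (5,3), (9,5.4).
By the shoelace formula its area is 4.80.

4.80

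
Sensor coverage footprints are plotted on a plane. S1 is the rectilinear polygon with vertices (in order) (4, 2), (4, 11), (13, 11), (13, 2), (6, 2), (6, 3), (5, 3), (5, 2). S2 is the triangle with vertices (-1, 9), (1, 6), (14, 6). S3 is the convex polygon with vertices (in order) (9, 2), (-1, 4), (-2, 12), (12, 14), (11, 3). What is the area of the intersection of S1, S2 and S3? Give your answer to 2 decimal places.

9.27

The intersection is the polygon with vertices (11.321,6.536), (11.273,6), (4,6), (4,8).
By the shoelace formula its area is 9.27.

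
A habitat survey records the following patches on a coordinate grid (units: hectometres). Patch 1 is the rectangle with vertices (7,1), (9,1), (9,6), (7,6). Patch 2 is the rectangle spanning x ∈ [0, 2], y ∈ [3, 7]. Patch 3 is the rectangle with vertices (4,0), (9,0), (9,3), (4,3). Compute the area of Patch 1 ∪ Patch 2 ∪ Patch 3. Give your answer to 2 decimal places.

29.00

By inclusion–exclusion:
Individual areas: |Patch 1| = 10, |Patch 2| = 8, |Patch 3| = 15.
|Patch 1∩Patch 2| = 0 (no overlap).
|Patch 1∩Patch 3|: x∈[7,9], y∈[1,3] → 2·2 = 4.
|Patch 2∩Patch 3| = 0 (no overlap).
|Patch 1∩Patch 2∩Patch 3| = 0.
|Patch 1 ∪ Patch 2 ∪ Patch 3| = 33 − 4 + 0 = 29.00.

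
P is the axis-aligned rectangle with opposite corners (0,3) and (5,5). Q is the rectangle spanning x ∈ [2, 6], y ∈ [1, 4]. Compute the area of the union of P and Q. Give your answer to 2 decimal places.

By inclusion–exclusion:
Individual areas: |P| = 10, |Q| = 12.
|P∩Q|: x∈[2,5], y∈[3,4] → 3·1 = 3.
|P ∪ Q| = 22 − 3 = 19.00.

19.00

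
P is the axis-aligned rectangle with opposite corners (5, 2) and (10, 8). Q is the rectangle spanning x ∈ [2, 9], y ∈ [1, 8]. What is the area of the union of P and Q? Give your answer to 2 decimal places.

55.00

By inclusion–exclusion:
Individual areas: |P| = 30, |Q| = 49.
|P∩Q|: x∈[5,9], y∈[2,8] → 4·6 = 24.
|P ∪ Q| = 79 − 24 = 55.00.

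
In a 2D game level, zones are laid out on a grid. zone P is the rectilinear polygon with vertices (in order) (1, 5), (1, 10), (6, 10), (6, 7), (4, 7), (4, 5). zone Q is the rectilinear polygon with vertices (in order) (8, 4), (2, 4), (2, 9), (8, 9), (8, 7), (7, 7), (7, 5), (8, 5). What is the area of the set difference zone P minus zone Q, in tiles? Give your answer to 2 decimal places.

|zone P| = 21, |zone P∩zone Q| = 12.
|zone P ∖ zone Q| = |zone P| − |zone P∩zone Q| = 21 − 12 = 9.00.

9.00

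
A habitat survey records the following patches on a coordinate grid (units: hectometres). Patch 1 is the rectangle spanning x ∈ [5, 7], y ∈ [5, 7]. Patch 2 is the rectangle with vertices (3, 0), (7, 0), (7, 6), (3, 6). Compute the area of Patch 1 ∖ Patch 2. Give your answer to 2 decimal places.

|Patch 1∩Patch 2|: x∈[5,7], y∈[5,6] → 2·1 = 2.
|Patch 1| = 4.
|Patch 1 ∖ Patch 2| = |Patch 1| − |Patch 1∩Patch 2| = 4 − 2 = 2.00.

2.00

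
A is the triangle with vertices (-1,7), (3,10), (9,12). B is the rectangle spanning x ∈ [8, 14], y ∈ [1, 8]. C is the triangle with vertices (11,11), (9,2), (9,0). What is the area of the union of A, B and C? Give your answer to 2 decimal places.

By inclusion–exclusion:
Individual areas: |A| = 5, |B| = 42, |C| = 2.
|A∩B| = 0.
|A∩C| = 0.
|B∩C| = 1.7273.
|A∩B∩C| = 0.
|A ∪ B ∪ C| = 49 − 1.7273 + 0 = 47.27.

47.27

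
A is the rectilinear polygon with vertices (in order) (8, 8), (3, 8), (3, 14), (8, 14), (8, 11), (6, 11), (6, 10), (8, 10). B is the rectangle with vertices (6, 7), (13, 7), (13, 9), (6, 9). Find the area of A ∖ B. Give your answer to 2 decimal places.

26.00

|A| = 28, |A∩B| = 2.
|A ∖ B| = |A| − |A∩B| = 28 − 2 = 26.00.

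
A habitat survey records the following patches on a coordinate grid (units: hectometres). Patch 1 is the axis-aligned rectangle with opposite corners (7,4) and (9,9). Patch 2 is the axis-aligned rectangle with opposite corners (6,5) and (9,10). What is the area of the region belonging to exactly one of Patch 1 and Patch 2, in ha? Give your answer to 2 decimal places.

9.00

|Patch 1∩Patch 2|: x∈[7,9], y∈[5,9] → 2·4 = 8.
|Patch 1 △ Patch 2| = |Patch 1| + |Patch 2| − 2·|Patch 1∩Patch 2| = 10 + 15 − 16 = 9.00.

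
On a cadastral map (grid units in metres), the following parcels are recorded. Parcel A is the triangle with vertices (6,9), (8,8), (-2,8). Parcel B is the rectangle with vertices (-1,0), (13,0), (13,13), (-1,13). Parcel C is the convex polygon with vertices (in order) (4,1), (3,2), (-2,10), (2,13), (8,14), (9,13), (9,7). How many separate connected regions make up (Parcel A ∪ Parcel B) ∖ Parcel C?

2

(Parcel A ∪ Parcel B) ∖ Parcel C splits into 2 disjoint pieces (area 94.3625, area 3.375).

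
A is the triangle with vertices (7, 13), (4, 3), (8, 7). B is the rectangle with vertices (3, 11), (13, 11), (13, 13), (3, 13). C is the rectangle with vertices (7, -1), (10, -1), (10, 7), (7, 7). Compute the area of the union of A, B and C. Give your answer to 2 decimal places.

56.57

By inclusion–exclusion:
Individual areas: |A| = 14, |B| = 20, |C| = 24.
|A∩B| = 0.9333.
|A∩C| = 0.5.
|B∩C| = 0 (no overlap).
|A∩B∩C| = 0.
|A ∪ B ∪ C| = 58 − 1.4333 + 0 = 56.57.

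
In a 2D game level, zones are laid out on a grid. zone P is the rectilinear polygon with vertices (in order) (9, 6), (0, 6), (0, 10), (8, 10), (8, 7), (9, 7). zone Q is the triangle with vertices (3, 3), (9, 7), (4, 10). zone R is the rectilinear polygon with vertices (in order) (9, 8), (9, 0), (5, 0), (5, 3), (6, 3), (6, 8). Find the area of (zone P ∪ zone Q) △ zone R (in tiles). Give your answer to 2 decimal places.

|zone P ∪ zone Q| = 39.4071.
|(zone P ∪ zone Q) ∩ zone R| = 6.05.
|(zone P ∪ zone Q) △ zone R| = 39.4071 + 27 − 12.1 = 54.31.

54.31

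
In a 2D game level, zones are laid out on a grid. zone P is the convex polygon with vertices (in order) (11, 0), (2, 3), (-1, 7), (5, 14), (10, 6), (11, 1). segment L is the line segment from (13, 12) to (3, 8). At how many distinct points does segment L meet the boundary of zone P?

The segment meets the boundary at (7.6,9.84).

1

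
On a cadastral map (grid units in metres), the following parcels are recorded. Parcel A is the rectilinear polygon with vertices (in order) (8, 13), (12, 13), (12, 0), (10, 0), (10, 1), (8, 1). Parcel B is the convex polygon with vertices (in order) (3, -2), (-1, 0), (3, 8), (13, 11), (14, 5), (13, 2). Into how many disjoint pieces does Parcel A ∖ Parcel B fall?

Parcel A ∖ Parcel B splits into 2 disjoint pieces (area 11.6, area 2.4).

2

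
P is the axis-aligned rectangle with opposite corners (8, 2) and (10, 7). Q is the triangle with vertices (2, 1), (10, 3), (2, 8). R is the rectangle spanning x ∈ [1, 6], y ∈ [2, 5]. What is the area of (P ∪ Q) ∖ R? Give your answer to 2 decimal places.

24.25

|P ∪ Q| = 36.25.
|(P ∪ Q) ∩ R| = 12.
|(P ∪ Q) ∖ R| = 36.25 − 12 = 24.25.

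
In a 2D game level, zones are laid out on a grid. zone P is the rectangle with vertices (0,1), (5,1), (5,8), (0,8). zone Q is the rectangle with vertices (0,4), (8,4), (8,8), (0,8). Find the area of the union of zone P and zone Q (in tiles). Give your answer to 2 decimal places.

47.00

By inclusion–exclusion:
Individual areas: |zone P| = 35, |zone Q| = 32.
|zone P∩zone Q|: x∈[0,5], y∈[4,8] → 5·4 = 20.
|zone P ∪ zone Q| = 67 − 20 = 47.00.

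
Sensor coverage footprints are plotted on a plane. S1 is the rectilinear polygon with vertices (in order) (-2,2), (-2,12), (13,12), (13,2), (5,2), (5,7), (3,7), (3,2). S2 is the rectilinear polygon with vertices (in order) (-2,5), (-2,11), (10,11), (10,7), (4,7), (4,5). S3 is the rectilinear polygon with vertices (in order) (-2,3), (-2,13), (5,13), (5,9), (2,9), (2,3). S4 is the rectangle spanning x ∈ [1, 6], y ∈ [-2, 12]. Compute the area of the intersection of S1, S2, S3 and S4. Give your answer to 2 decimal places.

12.00

The intersection is the polygon with vertices (5,9), (2,9), (2,5), (1,5), (1,11), (5,11).
By the shoelace formula its area is 12.00.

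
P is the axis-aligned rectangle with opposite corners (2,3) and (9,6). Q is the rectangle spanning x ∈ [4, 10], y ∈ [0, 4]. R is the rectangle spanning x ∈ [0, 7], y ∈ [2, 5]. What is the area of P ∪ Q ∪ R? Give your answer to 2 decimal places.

By inclusion–exclusion:
Individual areas: |P| = 21, |Q| = 24, |R| = 21.
|P∩Q|: x∈[4,9], y∈[3,4] → 5·1 = 5.
|P∩R|: x∈[2,7], y∈[3,5] → 5·2 = 10.
|Q∩R|: x∈[4,7], y∈[2,4] → 3·2 = 6.
|P∩Q∩R| = 3.
|P ∪ Q ∪ R| = 66 − 21 + 3 = 48.00.

48.00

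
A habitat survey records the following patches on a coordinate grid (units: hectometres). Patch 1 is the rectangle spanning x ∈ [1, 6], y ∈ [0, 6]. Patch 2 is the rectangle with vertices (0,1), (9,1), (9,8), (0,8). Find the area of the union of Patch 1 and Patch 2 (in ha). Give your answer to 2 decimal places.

By inclusion–exclusion:
Individual areas: |Patch 1| = 30, |Patch 2| = 63.
|Patch 1∩Patch 2|: x∈[1,6], y∈[1,6] → 5·5 = 25.
|Patch 1 ∪ Patch 2| = 93 − 25 = 68.00.

68.00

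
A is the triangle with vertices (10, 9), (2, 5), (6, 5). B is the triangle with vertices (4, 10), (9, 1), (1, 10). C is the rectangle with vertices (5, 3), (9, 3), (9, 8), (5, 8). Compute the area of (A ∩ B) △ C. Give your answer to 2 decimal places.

|A ∩ B| = 2.2183.
|(A ∩ B) ∩ C| = 1.9106.
|(A ∩ B) △ C| = 2.2183 + 20 − 3.8213 = 18.40.

18.40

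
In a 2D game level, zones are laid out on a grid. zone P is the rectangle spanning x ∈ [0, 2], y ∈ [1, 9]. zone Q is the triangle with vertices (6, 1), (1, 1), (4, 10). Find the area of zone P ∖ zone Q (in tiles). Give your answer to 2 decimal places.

14.50

|zone P| = 16, |zone P∩zone Q| = 1.5.
|zone P ∖ zone Q| = |zone P| − |zone P∩zone Q| = 16 − 1.5 = 14.50.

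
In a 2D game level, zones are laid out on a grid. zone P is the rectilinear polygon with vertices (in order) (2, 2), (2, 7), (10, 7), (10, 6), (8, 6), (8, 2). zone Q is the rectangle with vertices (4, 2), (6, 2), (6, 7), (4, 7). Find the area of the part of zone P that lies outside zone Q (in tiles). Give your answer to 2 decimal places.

|zone P| = 32, |zone P∩zone Q| = 10.
|zone P ∖ zone Q| = |zone P| − |zone P∩zone Q| = 32 − 10 = 22.00.

22.00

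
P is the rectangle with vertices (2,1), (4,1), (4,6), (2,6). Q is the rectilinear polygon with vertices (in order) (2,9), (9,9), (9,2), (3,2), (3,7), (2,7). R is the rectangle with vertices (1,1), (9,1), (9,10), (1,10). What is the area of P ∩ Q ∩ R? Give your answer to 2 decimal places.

4.00

The intersection is the polygon with vertices (4,2), (3,2), (3,6), (4,6).
By the shoelace formula its area is 4.00.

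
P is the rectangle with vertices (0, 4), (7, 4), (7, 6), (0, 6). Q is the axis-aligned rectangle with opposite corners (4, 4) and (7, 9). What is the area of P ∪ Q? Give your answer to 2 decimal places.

23.00

By inclusion–exclusion:
Individual areas: |P| = 14, |Q| = 15.
|P∩Q|: x∈[4,7], y∈[4,6] → 3·2 = 6.
|P ∪ Q| = 29 − 6 = 23.00.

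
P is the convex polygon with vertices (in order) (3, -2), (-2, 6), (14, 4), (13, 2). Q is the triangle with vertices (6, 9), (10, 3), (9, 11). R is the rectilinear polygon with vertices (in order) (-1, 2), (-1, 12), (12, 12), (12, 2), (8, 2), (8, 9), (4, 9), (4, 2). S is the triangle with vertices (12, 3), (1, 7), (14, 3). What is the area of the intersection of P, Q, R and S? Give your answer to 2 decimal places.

The intersection is the polygon with vertices (8.968,4.548), (9.84,4.28), (9.905,3.762), (9.36,3.96).
By the shoelace formula its area is 0.34.

0.34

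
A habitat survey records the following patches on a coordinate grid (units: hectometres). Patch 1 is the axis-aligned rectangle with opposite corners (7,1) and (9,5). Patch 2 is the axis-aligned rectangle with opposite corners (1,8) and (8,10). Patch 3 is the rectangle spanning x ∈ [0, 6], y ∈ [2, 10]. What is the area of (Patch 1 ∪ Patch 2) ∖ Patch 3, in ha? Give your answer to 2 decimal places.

12.00

|Patch 1 ∪ Patch 2| = 22.
|(Patch 1 ∪ Patch 2) ∩ Patch 3| = 10.
|(Patch 1 ∪ Patch 2) ∖ Patch 3| = 22 − 10 = 12.00.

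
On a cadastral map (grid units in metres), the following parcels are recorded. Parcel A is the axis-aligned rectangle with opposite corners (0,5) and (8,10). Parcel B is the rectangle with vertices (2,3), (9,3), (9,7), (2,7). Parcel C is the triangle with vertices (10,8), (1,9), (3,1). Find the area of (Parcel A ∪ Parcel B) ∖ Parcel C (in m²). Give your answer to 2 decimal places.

|Parcel A ∪ Parcel B| = 56.
|(Parcel A ∪ Parcel B) ∩ Parcel C| = 30.7778.
|(Parcel A ∪ Parcel B) ∖ Parcel C| = 56 − 30.7778 = 25.22.

25.22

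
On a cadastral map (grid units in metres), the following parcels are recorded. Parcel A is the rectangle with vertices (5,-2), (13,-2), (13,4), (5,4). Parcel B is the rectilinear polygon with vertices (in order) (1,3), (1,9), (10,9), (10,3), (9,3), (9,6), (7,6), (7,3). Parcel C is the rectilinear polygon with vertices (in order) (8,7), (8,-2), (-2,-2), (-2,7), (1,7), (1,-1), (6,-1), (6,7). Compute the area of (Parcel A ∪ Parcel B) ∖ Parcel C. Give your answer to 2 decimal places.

|Parcel A ∪ Parcel B| = 93.
|(Parcel A ∪ Parcel B) ∩ Parcel C| = 17.
|(Parcel A ∪ Parcel B) ∖ Parcel C| = 93 − 17 = 76.00.

76.00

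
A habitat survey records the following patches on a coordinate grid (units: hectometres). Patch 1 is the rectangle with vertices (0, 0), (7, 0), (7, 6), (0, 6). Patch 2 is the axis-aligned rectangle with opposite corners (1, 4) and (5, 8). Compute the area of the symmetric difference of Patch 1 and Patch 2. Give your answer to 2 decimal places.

|Patch 1∩Patch 2|: x∈[1,5], y∈[4,6] → 4·2 = 8.
|Patch 1 △ Patch 2| = |Patch 1| + |Patch 2| − 2·|Patch 1∩Patch 2| = 42 + 16 − 16 = 42.00.

42.00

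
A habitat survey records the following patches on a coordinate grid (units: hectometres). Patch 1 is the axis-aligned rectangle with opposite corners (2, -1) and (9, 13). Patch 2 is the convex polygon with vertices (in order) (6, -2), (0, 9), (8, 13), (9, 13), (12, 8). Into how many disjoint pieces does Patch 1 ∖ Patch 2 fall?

Patch 1 ∖ Patch 2 splits into 3 disjoint pieces (area 4.8, area 9, area 10.9394).

3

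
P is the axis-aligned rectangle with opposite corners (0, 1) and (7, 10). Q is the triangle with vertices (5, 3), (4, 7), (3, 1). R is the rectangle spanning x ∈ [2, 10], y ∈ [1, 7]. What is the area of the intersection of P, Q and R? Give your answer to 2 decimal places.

The intersection is the polygon with vertices (5,3), (3,1), (4,7).
By the shoelace formula its area is 5.00.

5.00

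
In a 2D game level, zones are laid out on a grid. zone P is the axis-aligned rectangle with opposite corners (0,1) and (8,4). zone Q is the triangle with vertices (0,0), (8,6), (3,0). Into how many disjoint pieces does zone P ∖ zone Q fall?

2

zone P ∖ zone Q splits into 2 disjoint pieces (area 8.75, area 10).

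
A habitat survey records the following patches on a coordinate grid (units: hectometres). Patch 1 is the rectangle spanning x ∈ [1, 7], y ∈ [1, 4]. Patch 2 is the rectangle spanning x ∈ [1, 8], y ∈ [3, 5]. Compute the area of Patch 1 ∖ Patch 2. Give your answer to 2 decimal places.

12.00

|Patch 1∩Patch 2|: x∈[1,7], y∈[3,4] → 6·1 = 6.
|Patch 1| = 18.
|Patch 1 ∖ Patch 2| = |Patch 1| − |Patch 1∩Patch 2| = 18 − 6 = 12.00.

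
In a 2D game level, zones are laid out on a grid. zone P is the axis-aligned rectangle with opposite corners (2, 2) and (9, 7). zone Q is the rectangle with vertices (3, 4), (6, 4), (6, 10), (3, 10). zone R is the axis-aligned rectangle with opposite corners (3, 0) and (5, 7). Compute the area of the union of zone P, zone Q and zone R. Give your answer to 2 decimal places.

48.00

By inclusion–exclusion:
Individual areas: |zone P| = 35, |zone Q| = 18, |zone R| = 14.
|zone P∩zone Q|: x∈[3,6], y∈[4,7] → 3·3 = 9.
|zone P∩zone R|: x∈[3,5], y∈[2,7] → 2·5 = 10.
|zone Q∩zone R|: x∈[3,5], y∈[4,7] → 2·3 = 6.
|zone P∩zone Q∩zone R| = 6.
|zone P ∪ zone Q ∪ zone R| = 67 − 25 + 6 = 48.00.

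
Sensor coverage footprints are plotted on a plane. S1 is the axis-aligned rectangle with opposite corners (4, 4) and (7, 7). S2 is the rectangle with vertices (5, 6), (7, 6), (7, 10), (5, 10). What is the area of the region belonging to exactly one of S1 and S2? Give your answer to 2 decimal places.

13.00

|S1∩S2|: x∈[5,7], y∈[6,7] → 2·1 = 2.
|S1 △ S2| = |S1| + |S2| − 2·|S1∩S2| = 9 + 8 − 4 = 13.00.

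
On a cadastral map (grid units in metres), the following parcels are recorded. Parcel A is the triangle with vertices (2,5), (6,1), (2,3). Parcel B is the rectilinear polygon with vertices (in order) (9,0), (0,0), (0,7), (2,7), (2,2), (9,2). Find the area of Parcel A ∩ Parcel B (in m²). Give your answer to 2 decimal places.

0.50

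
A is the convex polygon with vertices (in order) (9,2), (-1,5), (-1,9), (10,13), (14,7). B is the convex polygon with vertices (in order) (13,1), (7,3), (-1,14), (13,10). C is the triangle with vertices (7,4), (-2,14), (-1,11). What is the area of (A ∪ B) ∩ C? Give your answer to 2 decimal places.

The region (A ∪ B) ∩ C is the polygon with vertices (1.637,9.959), (7,4), (0.615,9.587).
By the shoelace formula its area is 4.04.

4.04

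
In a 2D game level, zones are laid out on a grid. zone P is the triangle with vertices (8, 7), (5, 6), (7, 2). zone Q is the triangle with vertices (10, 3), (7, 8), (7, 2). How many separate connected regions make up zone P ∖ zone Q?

2

zone P ∖ zone Q splits into 2 disjoint pieces (area 0.0778, area 4.6667).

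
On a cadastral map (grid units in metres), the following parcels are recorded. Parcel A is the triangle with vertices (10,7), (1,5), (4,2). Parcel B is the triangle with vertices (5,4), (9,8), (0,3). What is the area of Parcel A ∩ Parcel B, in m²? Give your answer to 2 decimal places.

The intersection is the polygon with vertices (7.429,6.429), (5,4), (2.5,3.5), (1.929,4.071), (5.333,5.963).
By the shoelace formula its area is 5.86.

5.86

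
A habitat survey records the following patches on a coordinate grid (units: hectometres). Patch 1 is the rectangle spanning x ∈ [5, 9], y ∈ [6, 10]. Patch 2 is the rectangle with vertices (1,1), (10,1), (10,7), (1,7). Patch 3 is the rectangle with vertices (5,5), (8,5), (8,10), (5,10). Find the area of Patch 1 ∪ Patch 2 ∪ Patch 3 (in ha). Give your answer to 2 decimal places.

By inclusion–exclusion:
Individual areas: |Patch 1| = 16, |Patch 2| = 54, |Patch 3| = 15.
|Patch 1∩Patch 2|: x∈[5,9], y∈[6,7] → 4·1 = 4.
|Patch 1∩Patch 3|: x∈[5,8], y∈[6,10] → 3·4 = 12.
|Patch 2∩Patch 3|: x∈[5,8], y∈[5,7] → 3·2 = 6.
|Patch 1∩Patch 2∩Patch 3| = 3.
|Patch 1 ∪ Patch 2 ∪ Patch 3| = 85 − 22 + 3 = 66.00.

66.00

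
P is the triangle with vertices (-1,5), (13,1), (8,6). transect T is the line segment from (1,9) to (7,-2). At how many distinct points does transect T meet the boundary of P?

The segment meets the boundary at (3.954,3.585), (2.943,5.438).

2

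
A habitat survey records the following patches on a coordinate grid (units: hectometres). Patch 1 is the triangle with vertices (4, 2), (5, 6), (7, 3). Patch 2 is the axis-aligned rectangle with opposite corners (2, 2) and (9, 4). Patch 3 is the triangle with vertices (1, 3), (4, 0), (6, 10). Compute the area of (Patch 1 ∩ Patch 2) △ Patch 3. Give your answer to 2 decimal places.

20.32

|Patch 1 ∩ Patch 2| = 3.6667.
|(Patch 1 ∩ Patch 2) ∩ Patch 3| = 0.6714.
|(Patch 1 ∩ Patch 2) △ Patch 3| = 3.6667 + 18 − 1.3429 = 20.32.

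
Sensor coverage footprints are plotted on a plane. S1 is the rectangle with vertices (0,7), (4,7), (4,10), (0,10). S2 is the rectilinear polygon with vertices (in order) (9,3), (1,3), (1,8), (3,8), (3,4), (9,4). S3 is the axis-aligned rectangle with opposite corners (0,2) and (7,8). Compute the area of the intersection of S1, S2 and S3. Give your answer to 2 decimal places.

The intersection is the polygon with vertices (1,8), (3,8), (3,7), (1,7).
By the shoelace formula its area is 2.00.

2.00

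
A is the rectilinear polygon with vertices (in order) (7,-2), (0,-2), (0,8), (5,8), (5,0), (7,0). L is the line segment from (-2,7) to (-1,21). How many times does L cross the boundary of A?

The segment lies entirely outside A and never meets its boundary.

0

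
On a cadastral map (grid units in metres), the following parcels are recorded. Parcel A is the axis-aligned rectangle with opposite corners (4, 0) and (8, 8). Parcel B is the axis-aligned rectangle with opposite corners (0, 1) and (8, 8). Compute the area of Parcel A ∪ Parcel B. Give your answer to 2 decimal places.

60.00

By inclusion–exclusion:
Individual areas: |Parcel A| = 32, |Parcel B| = 56.
|Parcel A∩Parcel B|: x∈[4,8], y∈[1,8] → 4·7 = 28.
|Parcel A ∪ Parcel B| = 88 − 28 = 60.00.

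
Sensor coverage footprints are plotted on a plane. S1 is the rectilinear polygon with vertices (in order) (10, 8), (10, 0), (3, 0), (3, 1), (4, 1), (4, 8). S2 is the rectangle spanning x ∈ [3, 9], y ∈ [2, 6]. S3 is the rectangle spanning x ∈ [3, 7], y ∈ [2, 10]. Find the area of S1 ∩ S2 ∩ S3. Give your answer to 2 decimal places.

12.00

The intersection is the polygon with vertices (7,6), (7,2), (4,2), (4,6).
By the shoelace formula its area is 12.00.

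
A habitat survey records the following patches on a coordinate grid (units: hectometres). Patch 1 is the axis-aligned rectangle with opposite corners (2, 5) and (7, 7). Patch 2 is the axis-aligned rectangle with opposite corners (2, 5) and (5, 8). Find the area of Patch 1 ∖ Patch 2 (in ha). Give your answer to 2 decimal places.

4.00

|Patch 1∩Patch 2|: x∈[2,5], y∈[5,7] → 3·2 = 6.
|Patch 1| = 10.
|Patch 1 ∖ Patch 2| = |Patch 1| − |Patch 1∩Patch 2| = 10 − 6 = 4.00.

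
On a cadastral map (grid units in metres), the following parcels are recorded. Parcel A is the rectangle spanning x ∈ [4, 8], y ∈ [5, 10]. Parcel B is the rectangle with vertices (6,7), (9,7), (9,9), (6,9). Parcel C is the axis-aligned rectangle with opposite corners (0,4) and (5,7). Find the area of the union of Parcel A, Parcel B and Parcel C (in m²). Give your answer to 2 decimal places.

By inclusion–exclusion:
Individual areas: |Parcel A| = 20, |Parcel B| = 6, |Parcel C| = 15.
|Parcel A∩Parcel B|: x∈[6,8], y∈[7,9] → 2·2 = 4.
|Parcel A∩Parcel C|: x∈[4,5], y∈[5,7] → 1·2 = 2.
|Parcel B∩Parcel C| = 0 (no overlap).
|Parcel A∩Parcel B∩Parcel C| = 0.
|Parcel A ∪ Parcel B ∪ Parcel C| = 41 − 6 + 0 = 35.00.

35.00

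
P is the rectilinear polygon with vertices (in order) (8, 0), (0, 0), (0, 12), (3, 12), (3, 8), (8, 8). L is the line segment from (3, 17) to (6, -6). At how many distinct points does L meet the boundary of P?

2

The segment meets the boundary at (5.217,0), (4.174,8).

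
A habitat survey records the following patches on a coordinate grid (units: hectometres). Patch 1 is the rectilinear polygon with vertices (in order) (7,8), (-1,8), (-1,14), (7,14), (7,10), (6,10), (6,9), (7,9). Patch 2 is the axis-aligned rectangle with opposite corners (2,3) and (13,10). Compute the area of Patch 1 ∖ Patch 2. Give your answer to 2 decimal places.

38.00

|Patch 1| = 47, |Patch 1∩Patch 2| = 9.
|Patch 1 ∖ Patch 2| = |Patch 1| − |Patch 1∩Patch 2| = 47 − 9 = 38.00.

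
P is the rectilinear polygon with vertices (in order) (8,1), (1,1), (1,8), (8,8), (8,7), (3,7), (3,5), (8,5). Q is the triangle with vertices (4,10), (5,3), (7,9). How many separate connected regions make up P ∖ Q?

2

P ∖ Q splits into 2 disjoint pieces (area 34.4048, area 1.5).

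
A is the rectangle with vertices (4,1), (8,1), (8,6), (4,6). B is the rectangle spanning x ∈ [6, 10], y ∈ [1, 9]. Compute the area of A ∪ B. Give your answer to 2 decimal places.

By inclusion–exclusion:
Individual areas: |A| = 20, |B| = 32.
|A∩B|: x∈[6,8], y∈[1,6] → 2·5 = 10.
|A ∪ B| = 52 − 10 = 42.00.

42.00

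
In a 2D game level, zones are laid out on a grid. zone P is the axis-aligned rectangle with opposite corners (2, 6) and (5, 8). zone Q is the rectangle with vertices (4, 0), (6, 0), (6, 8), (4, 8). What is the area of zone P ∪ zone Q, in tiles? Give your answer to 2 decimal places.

By inclusion–exclusion:
Individual areas: |zone P| = 6, |zone Q| = 16.
|zone P∩zone Q|: x∈[4,5], y∈[6,8] → 1·2 = 2.
|zone P ∪ zone Q| = 22 − 2 = 20.00.

20.00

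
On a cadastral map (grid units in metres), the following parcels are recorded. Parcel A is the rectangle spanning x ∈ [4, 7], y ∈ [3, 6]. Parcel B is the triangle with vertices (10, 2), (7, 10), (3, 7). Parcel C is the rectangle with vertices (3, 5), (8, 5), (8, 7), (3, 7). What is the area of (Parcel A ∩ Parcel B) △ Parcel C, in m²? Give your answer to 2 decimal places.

8.61

|Parcel A ∩ Parcel B| = 2.4143.
|(Parcel A ∩ Parcel B) ∩ Parcel C| = 1.9.
|(Parcel A ∩ Parcel B) △ Parcel C| = 2.4143 + 10 − 3.8 = 8.61.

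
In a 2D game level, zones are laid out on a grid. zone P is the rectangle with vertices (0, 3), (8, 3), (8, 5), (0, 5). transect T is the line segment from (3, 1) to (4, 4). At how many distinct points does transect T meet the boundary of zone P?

1

The segment meets the boundary at (3.667,3).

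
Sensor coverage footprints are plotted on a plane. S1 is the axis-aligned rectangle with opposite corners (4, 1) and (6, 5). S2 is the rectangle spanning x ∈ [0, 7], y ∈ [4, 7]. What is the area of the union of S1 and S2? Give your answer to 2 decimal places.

By inclusion–exclusion:
Individual areas: |S1| = 8, |S2| = 21.
|S1∩S2|: x∈[4,6], y∈[4,5] → 2·1 = 2.
|S1 ∪ S2| = 29 − 2 = 27.00.

27.00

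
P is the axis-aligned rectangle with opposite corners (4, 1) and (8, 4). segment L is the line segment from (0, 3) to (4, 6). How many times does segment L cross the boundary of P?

0

The segment lies entirely outside P and never meets its boundary.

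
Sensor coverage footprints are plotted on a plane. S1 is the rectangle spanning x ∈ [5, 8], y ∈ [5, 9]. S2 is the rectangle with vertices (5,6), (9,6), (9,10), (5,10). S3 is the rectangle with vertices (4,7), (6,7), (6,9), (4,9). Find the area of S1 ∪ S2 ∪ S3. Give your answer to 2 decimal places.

21.00

By inclusion–exclusion:
Individual areas: |S1| = 12, |S2| = 16, |S3| = 4.
|S1∩S2|: x∈[5,8], y∈[6,9] → 3·3 = 9.
|S1∩S3|: x∈[5,6], y∈[7,9] → 1·2 = 2.
|S2∩S3|: x∈[5,6], y∈[7,9] → 1·2 = 2.
|S1∩S2∩S3| = 2.
|S1 ∪ S2 ∪ S3| = 32 − 13 + 2 = 21.00.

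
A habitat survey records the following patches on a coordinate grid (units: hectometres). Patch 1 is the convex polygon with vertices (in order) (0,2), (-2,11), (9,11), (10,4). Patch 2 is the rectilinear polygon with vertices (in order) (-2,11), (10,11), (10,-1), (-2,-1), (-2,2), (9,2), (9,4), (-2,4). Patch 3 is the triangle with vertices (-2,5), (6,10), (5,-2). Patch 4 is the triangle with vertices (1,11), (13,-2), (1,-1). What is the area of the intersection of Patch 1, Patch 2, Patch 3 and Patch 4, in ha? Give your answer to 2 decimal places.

15.72

The intersection is the polygon with vertices (3.415,8.384), (5.662,5.949), (5.5,4), (1,4), (1,6.875).
By the shoelace formula its area is 15.72.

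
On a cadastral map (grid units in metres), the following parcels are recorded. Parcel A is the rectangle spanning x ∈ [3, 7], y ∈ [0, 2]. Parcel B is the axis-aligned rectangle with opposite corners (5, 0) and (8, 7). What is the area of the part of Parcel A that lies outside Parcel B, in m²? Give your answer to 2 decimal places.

4.00

|Parcel A∩Parcel B|: x∈[5,7], y∈[0,2] → 2·2 = 4.
|Parcel A| = 8.
|Parcel A ∖ Parcel B| = |Parcel A| − |Parcel A∩Parcel B| = 8 − 4 = 4.00.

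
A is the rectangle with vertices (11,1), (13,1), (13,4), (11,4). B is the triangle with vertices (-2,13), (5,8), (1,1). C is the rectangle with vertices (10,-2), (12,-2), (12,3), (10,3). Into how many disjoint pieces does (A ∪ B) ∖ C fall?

(A ∪ B) ∖ C splits into 2 disjoint pieces (area 4, area 34.5).

2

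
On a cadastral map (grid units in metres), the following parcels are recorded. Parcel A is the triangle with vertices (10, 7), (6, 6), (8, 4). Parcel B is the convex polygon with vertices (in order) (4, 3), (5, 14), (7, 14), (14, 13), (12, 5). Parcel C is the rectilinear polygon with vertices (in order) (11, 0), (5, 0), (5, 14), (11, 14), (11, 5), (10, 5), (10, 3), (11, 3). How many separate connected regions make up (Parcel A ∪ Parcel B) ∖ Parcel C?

(Parcel A ∪ Parcel B) ∖ Parcel C splits into 2 disjoint pieces (area 17.1429, area 5.375).

2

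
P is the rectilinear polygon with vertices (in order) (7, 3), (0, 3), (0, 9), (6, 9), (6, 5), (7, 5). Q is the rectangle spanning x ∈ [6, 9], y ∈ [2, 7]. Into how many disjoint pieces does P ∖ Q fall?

P ∖ Q is a single connected region.

1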